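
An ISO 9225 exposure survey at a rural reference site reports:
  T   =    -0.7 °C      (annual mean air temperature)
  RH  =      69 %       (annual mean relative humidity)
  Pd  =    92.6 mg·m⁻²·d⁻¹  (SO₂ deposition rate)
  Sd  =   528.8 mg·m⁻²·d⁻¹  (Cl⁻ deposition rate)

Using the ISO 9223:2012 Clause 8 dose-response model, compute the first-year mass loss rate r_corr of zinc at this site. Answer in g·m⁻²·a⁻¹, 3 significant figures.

zinc: T≤10 °C ⇒ hinge +0.038·(-0.7−10) = -0.4066
  SO₂ term: 0.0129·92.6^0.44·exp(0.046·69-0.4066) = 1.506
  Sd branch = 0.0175·Sd^0.57·e^(0.008·RH+0.085·T) = 1.021 μm/a
  sum: 1.506 + 1.021 → r_corr = 2.527 μm/a
Convert to mass loss: 2.527 μm/a × 7.14 g/cm³ = 18.04 g·m⁻²·a⁻¹

r_corr = 18.0 g·m⁻²·a⁻¹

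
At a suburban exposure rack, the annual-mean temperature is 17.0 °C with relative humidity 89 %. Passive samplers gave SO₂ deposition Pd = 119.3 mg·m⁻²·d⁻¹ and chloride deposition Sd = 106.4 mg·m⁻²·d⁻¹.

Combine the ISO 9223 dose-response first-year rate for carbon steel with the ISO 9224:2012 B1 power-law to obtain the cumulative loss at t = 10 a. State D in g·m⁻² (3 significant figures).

carbon steel: temperature factor f = -0.054·(7.0) = -0.3780
  SO₂ term: 1.77·119.3^0.52·exp(0.02·89-0.3780) = 86.44
  Sd branch = 0.102·Sd^0.62·e^(0.033·RH+0.04·T) = 68.57 μm/a
  sum: 86.44 + 68.57 → r_corr = 155 μm/a
Long-term exponent b (ISO 9224 Table 2, B1) = 0.523
  D(10) = 155 × 10^0.523 = 155 × 3.334 = 516.8 μm
  Mass loss = 516.8 μm × 7.85 g/cm³ = 4057 g·m⁻²

D(10) = 4.06e+03 g·m⁻²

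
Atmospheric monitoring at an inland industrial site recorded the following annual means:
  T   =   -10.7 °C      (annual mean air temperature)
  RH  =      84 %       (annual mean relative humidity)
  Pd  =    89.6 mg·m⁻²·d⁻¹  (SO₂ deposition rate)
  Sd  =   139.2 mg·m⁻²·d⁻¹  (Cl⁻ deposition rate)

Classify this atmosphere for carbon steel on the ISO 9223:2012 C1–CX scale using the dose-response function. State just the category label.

C3

carbon steel: f(T) = +0.150·(T−10) [T≤10 °C] = -3.1050
  sulphur-dioxide contribution → 4.409 μm/a
  chloride contribution → 22.68 μm/a
  total first-year rate 27.09 μm/a
ISO 9223 Table 2 (carbon steel): 25 < 27.1 ≤ 50 μm/a ⇒ C3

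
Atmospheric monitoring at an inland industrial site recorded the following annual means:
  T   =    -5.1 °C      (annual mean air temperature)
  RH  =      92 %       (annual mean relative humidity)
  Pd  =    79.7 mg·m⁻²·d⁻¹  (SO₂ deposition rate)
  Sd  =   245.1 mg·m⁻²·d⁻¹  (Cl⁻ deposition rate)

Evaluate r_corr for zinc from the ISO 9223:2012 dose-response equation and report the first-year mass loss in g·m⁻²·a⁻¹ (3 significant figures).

r_corr = 28.4 g·m⁻²·a⁻¹

zinc: temperature factor f = +0.038·(-15.1) = -0.5738
  SO₂ term: 0.0129·79.7^0.44·exp(0.046·92-0.5738) = 3.435
  Cl⁻ term: 0.0175·245.1^0.57·exp(0.008·92+0.085·-5.1) = 0.5449
  r_corr = 3.435 + 0.5449 = 3.98 μm/a
Convert to mass loss: 3.98 μm/a × 7.14 g/cm³ = 28.42 g·m⁻²·a⁻¹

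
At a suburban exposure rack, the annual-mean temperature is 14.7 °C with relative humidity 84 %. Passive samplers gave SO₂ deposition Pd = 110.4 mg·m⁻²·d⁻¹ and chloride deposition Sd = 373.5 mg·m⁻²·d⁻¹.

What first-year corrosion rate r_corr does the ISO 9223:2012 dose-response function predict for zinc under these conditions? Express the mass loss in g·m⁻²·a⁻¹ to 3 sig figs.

zinc: temperature factor f = -0.071·(4.7) = -0.3337
  SO₂ term: 0.0129·110.4^0.44·exp(0.046·84-0.3337) = 3.489
  Sd branch = 0.0175·Sd^0.57·e^(0.008·RH+0.085·T) = 3.497 μm/a
  sum: 3.489 + 3.497 → r_corr = 6.986 μm/a
Convert to mass loss: 6.986 μm/a × 7.14 g/cm³ = 49.88 g·m⁻²·a⁻¹

r_corr = 49.9 g·m⁻²·a⁻¹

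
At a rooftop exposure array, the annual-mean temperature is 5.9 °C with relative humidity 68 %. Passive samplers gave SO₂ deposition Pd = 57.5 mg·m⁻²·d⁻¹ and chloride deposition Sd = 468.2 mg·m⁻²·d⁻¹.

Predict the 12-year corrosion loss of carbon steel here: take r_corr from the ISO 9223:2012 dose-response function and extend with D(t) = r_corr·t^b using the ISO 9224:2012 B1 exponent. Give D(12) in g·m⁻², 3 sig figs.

D(12) = 2.47e+03 g·m⁻²

carbon steel: temperature factor f = +0.150·(-4.1) = -0.6150
  SO₂ term: 1.77·57.5^0.52·exp(0.02·68-0.6150) = 30.66
  Sd branch = 0.102·Sd^0.62·e^(0.033·RH+0.04·T) = 55.12 μm/a
  sum: 30.66 + 55.12 → r_corr = 85.78 μm/a
Long-term exponent b (ISO 9224 Table 2, B1) = 0.523
  D(12) = 85.78 × 12^0.523 = 85.78 × 3.668 = 314.6 μm
  Mass loss = 314.6 μm × 7.85 g/cm³ = 2470 g·m⁻²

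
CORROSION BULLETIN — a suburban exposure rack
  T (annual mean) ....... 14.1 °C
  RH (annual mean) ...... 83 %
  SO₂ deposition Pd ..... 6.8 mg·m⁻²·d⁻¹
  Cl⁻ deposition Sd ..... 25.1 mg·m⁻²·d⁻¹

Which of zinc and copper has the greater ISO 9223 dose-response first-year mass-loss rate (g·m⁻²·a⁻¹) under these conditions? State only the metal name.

copper

zinc: T>10 °C ⇒ hinge -0.071·(14.1−10) = -0.2911
  Pd branch = 0.0129·Pd^0.44·e^(0.046·RH+f) = 1.02 μm/a
  Sd branch = 0.0175·Sd^0.57·e^(0.008·RH+0.085·T) = 0.7075 μm/a
  sum: 1.02 + 0.7075 → r_corr = 1.728 μm/a
  mass loss = 1.728 μm/a × 7.14 g/cm³ = 12.33 g·m⁻²·a⁻¹
copper: T>10 °C ⇒ hinge -0.080·(14.1−10) = -0.3280
  SO₂ term: 0.0053·6.8^0.26·exp(0.059·83-0.3280) = 0.8414
  Sd branch = 0.01025·Sd^0.27·e^(0.036·RH+0.049·T) = 0.9691 μm/a
  sum: 0.8414 + 0.9691 → r_corr = 1.811 μm/a
  mass loss = 1.811 μm/a × 8.96 g/cm³ = 16.22 g·m⁻²·a⁻¹
Ordering by g·m⁻²·a⁻¹: copper (16.2) > zinc (12.3)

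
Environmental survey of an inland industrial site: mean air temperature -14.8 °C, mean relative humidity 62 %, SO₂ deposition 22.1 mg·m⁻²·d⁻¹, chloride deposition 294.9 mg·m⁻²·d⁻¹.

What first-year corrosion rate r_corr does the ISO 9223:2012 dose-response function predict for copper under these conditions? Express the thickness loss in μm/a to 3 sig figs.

copper: T≤10 °C ⇒ hinge +0.126·(-14.8−10) = -3.1248
  SO₂ term: 0.0053·22.1^0.26·exp(0.059·62-3.1248) = 0.0202
  Cl⁻ term: 0.01025·294.9^0.27·exp(0.036·62+0.049·-14.8) = 0.2147
  sum: 0.0202 + 0.2147 → r_corr = 0.235 μm/a

r_corr = 0.235 μm/a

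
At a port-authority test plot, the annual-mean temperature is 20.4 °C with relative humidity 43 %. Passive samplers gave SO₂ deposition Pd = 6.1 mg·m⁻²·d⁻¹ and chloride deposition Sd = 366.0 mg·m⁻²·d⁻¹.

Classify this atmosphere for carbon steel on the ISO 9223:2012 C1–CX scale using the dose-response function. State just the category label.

C3

carbon steel: temperature factor f = -0.054·(10.4) = -0.5616
  SO₂ term: 1.77·6.1^0.52·exp(0.02·43-0.5616) = 6.109
  Sd branch = 0.102·Sd^0.62·e^(0.033·RH+0.04·T) = 37.03 μm/a
  r_corr = 6.109 + 37.03 = 43.14 μm/a
Category bounds: 25…50 μm/a bracket r_corr ⇒ C3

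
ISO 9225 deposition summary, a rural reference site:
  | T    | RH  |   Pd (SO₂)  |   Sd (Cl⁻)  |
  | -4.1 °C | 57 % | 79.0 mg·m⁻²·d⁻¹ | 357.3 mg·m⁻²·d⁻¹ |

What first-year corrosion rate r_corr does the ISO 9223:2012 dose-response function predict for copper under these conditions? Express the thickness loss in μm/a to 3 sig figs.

copper: T≤10 °C ⇒ hinge +0.126·(-4.1−10) = -1.7766
  SO₂ term: 0.0053·79.0^0.26·exp(0.059·57-1.7766) = 0.08065
  Sd branch = 0.01025·Sd^0.27·e^(0.036·RH+0.049·T) = 0.3191 μm/a
  sum: 0.08065 + 0.3191 → r_corr = 0.3998 μm/a

r_corr = 0.400 μm/a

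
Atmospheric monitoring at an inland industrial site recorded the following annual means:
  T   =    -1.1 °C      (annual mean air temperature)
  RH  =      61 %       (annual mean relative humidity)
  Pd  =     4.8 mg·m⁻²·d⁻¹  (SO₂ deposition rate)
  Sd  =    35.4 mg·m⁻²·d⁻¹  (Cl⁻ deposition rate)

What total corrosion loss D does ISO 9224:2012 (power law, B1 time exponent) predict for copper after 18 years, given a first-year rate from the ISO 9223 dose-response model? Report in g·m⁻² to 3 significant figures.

copper: temperature factor f = +0.126·(-11.1) = -1.3986
  sulphur-dioxide contribution → 0.07195 μm/a
  chloride contribution → 0.2287 μm/a
  total first-year rate 0.3006 μm/a
ISO 9224: D(t) = r_corr · t^b with b = 0.667 (copper, B1)
  D(18) = 0.3006 × 18^0.667 = 0.3006 × 6.875 = 2.067 μm
  Mass loss = 2.067 μm × 8.96 g/cm³ = 18.52 g·m⁻²

D(18) = 18.5 g·m⁻²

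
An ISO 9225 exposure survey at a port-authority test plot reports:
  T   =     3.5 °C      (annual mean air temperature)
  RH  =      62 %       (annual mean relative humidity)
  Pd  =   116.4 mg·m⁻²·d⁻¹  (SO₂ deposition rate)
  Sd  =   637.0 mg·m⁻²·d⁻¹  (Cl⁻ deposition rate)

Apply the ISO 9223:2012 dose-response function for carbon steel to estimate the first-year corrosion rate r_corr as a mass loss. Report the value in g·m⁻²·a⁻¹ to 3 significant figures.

r_corr = 605 g·m⁻²·a⁻¹

carbon steel: f(T) = +0.150·(T−10) [T≤10 °C] = -0.9750
  Pd branch = 1.77·Pd^0.52·e^(0.02·RH+f) = 27.38 μm/a
  Cl⁻ term: 0.102·637.0^0.62·exp(0.033·62+0.04·3.5) = 49.72
  sum: 27.38 + 49.72 → r_corr = 77.1 μm/a
Convert to mass loss: 77.1 μm/a × 7.85 g/cm³ = 605.2 g·m⁻²·a⁻¹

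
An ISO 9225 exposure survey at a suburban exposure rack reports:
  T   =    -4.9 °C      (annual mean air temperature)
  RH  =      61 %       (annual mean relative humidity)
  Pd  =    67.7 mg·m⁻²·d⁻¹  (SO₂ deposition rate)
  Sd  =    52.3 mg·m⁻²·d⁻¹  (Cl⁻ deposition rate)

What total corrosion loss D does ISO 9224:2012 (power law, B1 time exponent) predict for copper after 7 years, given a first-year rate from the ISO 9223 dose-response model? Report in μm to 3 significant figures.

copper: T≤10 °C ⇒ hinge +0.126·(-4.9−10) = -1.8774
  SO₂ term: 0.0053·67.7^0.26·exp(0.059·61-1.8774) = 0.0887
  Cl⁻ term: 0.01025·52.3^0.27·exp(0.036·61+0.049·-4.9) = 0.2109
  r_corr = 0.0887 + 0.2109 = 0.2996 μm/a
ISO 9224: D(t) = r_corr · t^b with b = 0.667 (copper, B1)
  D(7) = 0.2996 × 7^0.667 = 0.2996 × 3.662 = 1.097 μm

D(7) = 1.10 μm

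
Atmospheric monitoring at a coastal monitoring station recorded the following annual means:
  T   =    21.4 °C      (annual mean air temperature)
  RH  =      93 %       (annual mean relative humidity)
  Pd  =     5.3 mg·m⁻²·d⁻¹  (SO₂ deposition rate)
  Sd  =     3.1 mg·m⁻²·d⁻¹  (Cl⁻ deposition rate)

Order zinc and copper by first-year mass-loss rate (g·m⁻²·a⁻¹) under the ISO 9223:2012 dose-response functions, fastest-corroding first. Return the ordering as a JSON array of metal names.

["copper", "zinc"]

zinc: f(T) = -0.071·(T−10) [T>10 °C] = -0.8094
  Pd branch = 0.0129·Pd^0.44·e^(0.046·RH+f) = 0.8623 μm/a
  Cl⁻ term: 0.0175·3.1^0.57·exp(0.008·93+0.085·21.4) = 0.4327
  r_corr = 0.8623 + 0.4327 = 1.295 μm/a
  mass loss = 1.295 μm/a × 7.14 g/cm³ = 9.247 g·m⁻²·a⁻¹
copper: temperature factor f = -0.080·(11.4) = -0.9120
  SO₂ term: 0.0053·5.3^0.26·exp(0.059·93-0.9120) = 0.7934
  Sd branch = 0.01025·Sd^0.27·e^(0.036·RH+0.049·T) = 1.129 μm/a
  r_corr = 0.7934 + 1.129 = 1.923 μm/a
  mass loss = 1.923 μm/a × 8.96 g/cm³ = 17.23 g·m⁻²·a⁻¹
Ordering by g·m⁻²·a⁻¹: copper (17.2) > zinc (9.25)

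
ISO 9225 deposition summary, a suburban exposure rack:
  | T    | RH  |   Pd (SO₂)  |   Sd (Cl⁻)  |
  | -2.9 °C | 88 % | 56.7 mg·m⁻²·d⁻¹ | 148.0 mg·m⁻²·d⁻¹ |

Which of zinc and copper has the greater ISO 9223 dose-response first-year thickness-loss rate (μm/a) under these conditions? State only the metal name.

zinc: temperature factor f = +0.038·(-12.9) = -0.4902
  SO₂ term: 0.0129·56.7^0.44·exp(0.046·88-0.4902) = 2.675
  Cl⁻ term: 0.0175·148.0^0.57·exp(0.008·88+0.085·-2.9) = 0.4773
  sum: 2.675 + 0.4773 → r_corr = 3.152 μm/a
copper: T≤10 °C ⇒ hinge +0.126·(-2.9−10) = -1.6254
  SO₂ term: 0.0053·56.7^0.26·exp(0.059·88-1.6254) = 0.536
  Cl⁻ term: 0.01025·148.0^0.27·exp(0.036·88+0.049·-2.9) = 0.8144
  sum: 0.536 + 0.8144 → r_corr = 1.35 μm/a
Ordering by μm/a: zinc (3.15) > copper (1.35)

zinc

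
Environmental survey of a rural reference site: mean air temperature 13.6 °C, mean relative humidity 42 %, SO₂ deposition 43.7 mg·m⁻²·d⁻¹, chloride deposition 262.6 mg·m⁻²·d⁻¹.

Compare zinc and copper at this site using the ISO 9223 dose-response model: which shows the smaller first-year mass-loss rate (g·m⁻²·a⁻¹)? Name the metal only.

zinc: f(T) = -0.071·(T−10) [T>10 °C] = -0.2556
  sulphur-dioxide contribution → 0.3635 μm/a
  chloride contribution → 1.862 μm/a
  total first-year rate 2.226 μm/a
  mass loss = 2.226 μm/a × 7.14 g/cm³ = 15.89 g·m⁻²·a⁻¹
copper: f(T) = -0.080·(T−10) [T>10 °C] = -0.2880
  sulphur-dioxide contribution → 0.1264 μm/a
  chloride contribution → 0.4074 μm/a
  ⇒ r_corr(copper) = 0.5338 μm/a
  mass loss = 0.5338 μm/a × 8.96 g/cm³ = 4.783 g·m⁻²·a⁻¹
Ordering by g·m⁻²·a⁻¹: zinc (15.9) > copper (4.78)

copper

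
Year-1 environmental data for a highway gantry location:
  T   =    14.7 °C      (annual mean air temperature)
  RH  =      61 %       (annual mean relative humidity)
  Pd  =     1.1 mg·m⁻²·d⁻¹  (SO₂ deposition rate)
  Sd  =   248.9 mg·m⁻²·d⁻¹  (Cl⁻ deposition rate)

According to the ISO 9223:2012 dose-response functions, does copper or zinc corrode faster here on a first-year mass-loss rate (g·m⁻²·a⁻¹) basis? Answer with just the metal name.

copper: temperature factor f = -0.080·(4.7) = -0.3760
  Pd branch = 0.0053·Pd^0.26·e^(0.059·RH+f) = 0.1364 μm/a
  Sd branch = 0.01025·Sd^0.27·e^(0.036·RH+0.049·T) = 0.8398 μm/a
  sum: 0.1364 + 0.8398 → r_corr = 0.9762 μm/a
  mass loss = 0.9762 μm/a × 8.96 g/cm³ = 8.747 g·m⁻²·a⁻¹
zinc: T>10 °C ⇒ hinge -0.071·(14.7−10) = -0.3337
  SO₂ term: 0.0129·1.1^0.44·exp(0.046·61-0.3337) = 0.1594
  Cl⁻ term: 0.0175·248.9^0.57·exp(0.008·61+0.085·14.7) = 2.309
  r_corr = 0.1594 + 2.309 = 2.468 μm/a
  mass loss = 2.468 μm/a × 7.14 g/cm³ = 17.62 g·m⁻²·a⁻¹
Ordering by g·m⁻²·a⁻¹: zinc (17.6) > copper (8.75)

zinc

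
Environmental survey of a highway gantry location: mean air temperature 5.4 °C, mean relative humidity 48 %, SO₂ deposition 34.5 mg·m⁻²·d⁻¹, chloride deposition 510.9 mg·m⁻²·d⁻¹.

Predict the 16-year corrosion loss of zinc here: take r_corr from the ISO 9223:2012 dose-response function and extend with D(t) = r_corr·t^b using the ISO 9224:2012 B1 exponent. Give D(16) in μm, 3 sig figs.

zinc: T≤10 °C ⇒ hinge +0.038·(5.4−10) = -0.1748
  sulphur-dioxide contribution → 0.468 μm/a
  chloride contribution → 1.422 μm/a
  ⇒ r_corr(zinc) = 1.89 μm/a
ISO 9224: D(t) = r_corr · t^b with b = 0.813 (zinc, B1)
  D(16) = 1.89 × 16^0.813 = 1.89 × 9.527 = 18.01 μm

D(16) = 18.0 μm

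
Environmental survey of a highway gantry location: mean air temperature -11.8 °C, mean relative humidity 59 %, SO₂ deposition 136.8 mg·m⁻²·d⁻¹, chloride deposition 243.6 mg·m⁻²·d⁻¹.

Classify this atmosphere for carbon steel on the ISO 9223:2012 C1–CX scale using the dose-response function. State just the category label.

C2

carbon steel: T≤10 °C ⇒ hinge +0.150·(-11.8−10) = -3.2700
  SO₂ term: 1.77·136.8^0.52·exp(0.02·59-3.2700) = 2.825
  Cl⁻ term: 0.102·243.6^0.62·exp(0.033·59+0.04·-11.8) = 13.46
  sum: 2.825 + 13.46 → r_corr = 16.28 μm/a
16.3 μm/a falls in (1.3, 25] for carbon steel → category C2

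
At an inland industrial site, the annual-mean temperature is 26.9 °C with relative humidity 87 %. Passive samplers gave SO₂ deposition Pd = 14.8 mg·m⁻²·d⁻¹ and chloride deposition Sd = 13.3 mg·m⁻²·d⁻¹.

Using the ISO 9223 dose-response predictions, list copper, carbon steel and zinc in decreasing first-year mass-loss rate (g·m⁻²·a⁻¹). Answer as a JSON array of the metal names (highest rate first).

copper: T>10 °C ⇒ hinge -0.080·(26.9−10) = -1.3520
  Pd branch = 0.0053·Pd^0.26·e^(0.059·RH+f) = 0.4684 μm/a
  Cl⁻ term: 0.01025·13.3^0.27·exp(0.036·87+0.049·26.9) = 1.765
  r_corr = 0.4684 + 1.765 = 2.234 μm/a
  mass loss = 2.234 μm/a × 8.96 g/cm³ = 20.01 g·m⁻²·a⁻¹
carbon steel: T>10 °C ⇒ hinge -0.054·(26.9−10) = -0.9126
  Pd branch = 1.77·Pd^0.52·e^(0.02·RH+f) = 16.44 μm/a
  Sd branch = 0.102·Sd^0.62·e^(0.033·RH+0.04·T) = 26.28 μm/a
  r_corr = 16.44 + 26.28 = 42.71 μm/a
  mass loss = 42.71 μm/a × 7.85 g/cm³ = 335.3 g·m⁻²·a⁻¹
zinc: temperature factor f = -0.071·(16.9) = -1.1999
  SO₂ term: 0.0129·14.8^0.44·exp(0.046·87-1.1999) = 0.6957
  Sd branch = 0.0175·Sd^0.57·e^(0.008·RH+0.085·T) = 1.51 μm/a
  r_corr = 0.6957 + 1.51 = 2.206 μm/a
  mass loss = 2.206 μm/a × 7.14 g/cm³ = 15.75 g·m⁻²·a⁻¹
Ordering by g·m⁻²·a⁻¹: carbon steel (335) > copper (20) > zinc (15.7)

["carbon steel", "copper", "zinc"]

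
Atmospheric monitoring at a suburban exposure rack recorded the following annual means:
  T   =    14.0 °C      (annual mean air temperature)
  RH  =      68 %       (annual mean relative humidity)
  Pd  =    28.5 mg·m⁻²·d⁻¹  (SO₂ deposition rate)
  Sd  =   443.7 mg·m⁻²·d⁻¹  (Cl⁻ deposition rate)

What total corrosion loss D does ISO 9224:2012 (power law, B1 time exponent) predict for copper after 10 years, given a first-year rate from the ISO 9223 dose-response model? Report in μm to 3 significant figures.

D(10) = 8.03 μm

copper: f(T) = -0.080·(T−10) [T>10 °C] = -0.3200
  sulphur-dioxide contribution → 0.5081 μm/a
  chloride contribution → 1.22 μm/a
  total first-year rate 1.729 μm/a
ISO 9224: D(t) = r_corr · t^b with b = 0.667 (copper, B1)
  D(10) = 1.729 × 10^0.667 = 1.729 × 4.645 = 8.029 μm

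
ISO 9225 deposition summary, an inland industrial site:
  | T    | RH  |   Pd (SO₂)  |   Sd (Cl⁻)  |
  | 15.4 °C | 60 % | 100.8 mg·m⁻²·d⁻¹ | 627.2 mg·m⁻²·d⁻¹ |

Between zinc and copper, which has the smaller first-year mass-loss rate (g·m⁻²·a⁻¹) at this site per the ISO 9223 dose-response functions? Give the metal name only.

copper

zinc: T>10 °C ⇒ hinge -0.071·(15.4−10) = -0.3834
  Pd branch = 0.0129·Pd^0.44·e^(0.046·RH+f) = 1.057 μm/a
  Sd branch = 0.0175·Sd^0.57·e^(0.008·RH+0.085·T) = 4.116 μm/a
  sum: 1.057 + 4.116 → r_corr = 5.174 μm/a
  mass loss = 5.174 μm/a × 7.14 g/cm³ = 36.94 g·m⁻²·a⁻¹
copper: T>10 °C ⇒ hinge -0.080·(15.4−10) = -0.4320
  SO₂ term: 0.0053·100.8^0.26·exp(0.059·60-0.4320) = 0.3935
  Cl⁻ term: 0.01025·627.2^0.27·exp(0.036·60+0.049·15.4) = 1.076
  r_corr = 0.3935 + 1.076 = 1.47 μm/a
  mass loss = 1.47 μm/a × 8.96 g/cm³ = 13.17 g·m⁻²·a⁻¹
Ordering by g·m⁻²·a⁻¹: zinc (36.9) > copper (13.2)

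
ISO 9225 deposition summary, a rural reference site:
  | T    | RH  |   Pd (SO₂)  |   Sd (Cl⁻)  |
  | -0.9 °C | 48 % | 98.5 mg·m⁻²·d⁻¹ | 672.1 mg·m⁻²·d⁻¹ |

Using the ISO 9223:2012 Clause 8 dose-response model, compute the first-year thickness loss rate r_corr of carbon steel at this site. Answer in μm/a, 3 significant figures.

r_corr = 37.0 μm/a

carbon steel: temperature factor f = +0.150·(-10.9) = -1.6350
  Pd branch = 1.77·Pd^0.52·e^(0.02·RH+f) = 9.804 μm/a
  Sd branch = 0.102·Sd^0.62·e^(0.033·RH+0.04·T) = 27.16 μm/a
  sum: 9.804 + 27.16 → r_corr = 36.96 μm/a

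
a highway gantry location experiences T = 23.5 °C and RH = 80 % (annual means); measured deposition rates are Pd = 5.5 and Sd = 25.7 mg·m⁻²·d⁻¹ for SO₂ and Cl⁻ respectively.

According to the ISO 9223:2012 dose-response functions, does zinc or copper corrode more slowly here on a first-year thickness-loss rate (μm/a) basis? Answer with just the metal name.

copper

zinc: temperature factor f = -0.071·(13.5) = -0.9585
  Pd branch = 0.0129·Pd^0.44·e^(0.046·RH+f) = 0.4152 μm/a
  Sd branch = 0.0175·Sd^0.57·e^(0.008·RH+0.085·T) = 1.557 μm/a
  sum: 0.4152 + 1.557 → r_corr = 1.972 μm/a
copper: temperature factor f = -0.080·(13.5) = -1.0800
  Pd branch = 0.0053·Pd^0.26·e^(0.059·RH+f) = 0.3145 μm/a
  Sd branch = 0.01025·Sd^0.27·e^(0.036·RH+0.049·T) = 1.388 μm/a
  sum: 0.3145 + 1.388 → r_corr = 1.702 μm/a
Ordering by μm/a: zinc (1.97) > copper (1.7)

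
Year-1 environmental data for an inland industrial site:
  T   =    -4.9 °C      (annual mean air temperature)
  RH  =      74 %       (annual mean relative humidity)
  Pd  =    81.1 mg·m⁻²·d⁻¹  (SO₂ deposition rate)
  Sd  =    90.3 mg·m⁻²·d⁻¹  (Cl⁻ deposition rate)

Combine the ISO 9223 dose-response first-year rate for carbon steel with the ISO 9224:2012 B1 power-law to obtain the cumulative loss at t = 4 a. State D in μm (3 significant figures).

carbon steel: temperature factor f = +0.150·(-14.9) = -2.2350
  sulphur-dioxide contribution → 8.18 μm/a
  chloride contribution → 15.72 μm/a
  total first-year rate 23.9 μm/a
ISO 9224: D(t) = r_corr · t^b with b = 0.523 (carbon steel, B1)
  D(4) = 23.9 × 4^0.523 = 23.9 × 2.065 = 49.36 μm

D(4) = 49.4 μm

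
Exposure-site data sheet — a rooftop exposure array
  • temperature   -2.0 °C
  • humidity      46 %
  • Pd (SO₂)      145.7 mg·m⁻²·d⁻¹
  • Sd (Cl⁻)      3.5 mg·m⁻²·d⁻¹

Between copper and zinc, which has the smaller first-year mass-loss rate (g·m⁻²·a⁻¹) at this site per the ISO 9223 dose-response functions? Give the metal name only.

copper: T≤10 °C ⇒ hinge +0.126·(-2.0−10) = -1.5120
  SO₂ term: 0.0053·145.7^0.26·exp(0.059·46-1.5120) = 0.06439
  Sd branch = 0.01025·Sd^0.27·e^(0.036·RH+0.049·T) = 0.06827 μm/a
  r_corr = 0.06439 + 0.06827 = 0.1327 μm/a
  mass loss = 0.1327 μm/a × 8.96 g/cm³ = 1.189 g·m⁻²·a⁻¹
zinc: temperature factor f = +0.038·(-12.0) = -0.4560
  Pd branch = 0.0129·Pd^0.44·e^(0.046·RH+f) = 0.6074 μm/a
  Sd branch = 0.0175·Sd^0.57·e^(0.008·RH+0.085·T) = 0.04357 μm/a
  r_corr = 0.6074 + 0.04357 = 0.6509 μm/a
  mass loss = 0.6509 μm/a × 7.14 g/cm³ = 4.648 g·m⁻²·a⁻¹
Ordering by g·m⁻²·a⁻¹: zinc (4.65) > copper (1.19)

copper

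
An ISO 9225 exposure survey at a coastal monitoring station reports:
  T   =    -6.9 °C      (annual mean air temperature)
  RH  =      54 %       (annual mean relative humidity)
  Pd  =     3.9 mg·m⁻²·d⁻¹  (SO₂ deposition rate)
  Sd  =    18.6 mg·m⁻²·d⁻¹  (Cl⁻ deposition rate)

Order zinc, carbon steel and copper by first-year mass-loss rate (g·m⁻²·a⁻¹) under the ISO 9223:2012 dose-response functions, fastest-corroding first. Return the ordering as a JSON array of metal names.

["carbon steel", "zinc", "copper"]

zinc: f(T) = +0.038·(T−10) [T≤10 °C] = -0.6422
  SO₂ term: 0.0129·3.9^0.44·exp(0.046·54-0.6422) = 0.1481
  Sd branch = 0.0175·Sd^0.57·e^(0.008·RH+0.085·T) = 0.07935 μm/a
  sum: 0.1481 + 0.07935 → r_corr = 0.2274 μm/a
  mass loss = 0.2274 μm/a × 7.14 g/cm³ = 1.624 g·m⁻²·a⁻¹
carbon steel: temperature factor f = +0.150·(-16.9) = -2.5350
  Pd branch = 1.77·Pd^0.52·e^(0.02·RH+f) = 0.8384 μm/a
  Cl⁻ term: 0.102·18.6^0.62·exp(0.033·54+0.04·-6.9) = 2.817
  sum: 0.8384 + 2.817 → r_corr = 3.655 μm/a
  mass loss = 3.655 μm/a × 7.85 g/cm³ = 28.69 g·m⁻²·a⁻¹
copper: T≤10 °C ⇒ hinge +0.126·(-6.9−10) = -2.1294
  SO₂ term: 0.0053·3.9^0.26·exp(0.059·54-2.1294) = 0.02172
  Sd branch = 0.01025·Sd^0.27·e^(0.036·RH+0.049·T) = 0.1124 μm/a
  sum: 0.02172 + 0.1124 → r_corr = 0.1342 μm/a
  mass loss = 0.1342 μm/a × 8.96 g/cm³ = 1.202 g·m⁻²·a⁻¹
Ordering by g·m⁻²·a⁻¹: carbon steel (28.7) > zinc (1.62) > copper (1.2)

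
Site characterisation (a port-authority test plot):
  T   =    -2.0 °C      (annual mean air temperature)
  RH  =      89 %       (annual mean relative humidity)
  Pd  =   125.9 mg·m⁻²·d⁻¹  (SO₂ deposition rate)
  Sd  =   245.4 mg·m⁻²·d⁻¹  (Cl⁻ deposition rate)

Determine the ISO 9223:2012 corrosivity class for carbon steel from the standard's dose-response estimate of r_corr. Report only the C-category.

C4

carbon steel: temperature factor f = +0.150·(-12.0) = -1.8000
  SO₂ term: 1.77·125.9^0.52·exp(0.02·89-1.8000) = 21.44
  Cl⁻ term: 0.102·245.4^0.62·exp(0.033·89+0.04·-2.0) = 53.84
  r_corr = 21.44 + 53.84 = 75.28 μm/a
ISO 9223 Table 2 (carbon steel): 50 < 75.3 ≤ 80 μm/a ⇒ C4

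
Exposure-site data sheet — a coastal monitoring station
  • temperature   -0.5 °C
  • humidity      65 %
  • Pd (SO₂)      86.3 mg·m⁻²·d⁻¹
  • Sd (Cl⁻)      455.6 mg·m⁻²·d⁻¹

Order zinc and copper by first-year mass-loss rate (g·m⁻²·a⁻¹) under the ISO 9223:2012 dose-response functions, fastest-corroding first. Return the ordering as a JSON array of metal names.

zinc: T≤10 °C ⇒ hinge +0.038·(-0.5−10) = -0.3990
  sulphur-dioxide contribution → 1.224 μm/a
  chloride contribution → 0.9243 μm/a
  total first-year rate 2.148 μm/a
  mass loss = 2.148 μm/a × 7.14 g/cm³ = 15.34 g·m⁻²·a⁻¹
copper: temperature factor f = +0.126·(-10.5) = -1.3230
  sulphur-dioxide contribution → 0.2083 μm/a
  chloride contribution → 0.5422 μm/a
  ⇒ r_corr(copper) = 0.7504 μm/a
  mass loss = 0.7504 μm/a × 8.96 g/cm³ = 6.724 g·m⁻²·a⁻¹
Ordering by g·m⁻²·a⁻¹: zinc (15.3) > copper (6.72)

["zinc", "copper"]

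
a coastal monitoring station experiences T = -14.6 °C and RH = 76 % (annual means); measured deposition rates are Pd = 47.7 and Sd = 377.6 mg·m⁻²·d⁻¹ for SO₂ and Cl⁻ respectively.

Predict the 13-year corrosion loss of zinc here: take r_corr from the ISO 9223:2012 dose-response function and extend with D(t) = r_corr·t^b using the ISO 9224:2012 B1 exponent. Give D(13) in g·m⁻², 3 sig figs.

D(13) = 68.3 g·m⁻²

zinc: temperature factor f = +0.038·(-24.6) = -0.9348
  sulphur-dioxide contribution → 0.9151 μm/a
  chloride contribution → 0.2736 μm/a
  total first-year rate 1.189 μm/a
Power-law: D(13) = r_corr · 13^0.813
  D(13) = 1.189 × 13^0.813 = 1.189 × 8.047 = 9.565 μm
  Mass loss = 9.565 μm × 7.14 g/cm³ = 68.29 g·m⁻²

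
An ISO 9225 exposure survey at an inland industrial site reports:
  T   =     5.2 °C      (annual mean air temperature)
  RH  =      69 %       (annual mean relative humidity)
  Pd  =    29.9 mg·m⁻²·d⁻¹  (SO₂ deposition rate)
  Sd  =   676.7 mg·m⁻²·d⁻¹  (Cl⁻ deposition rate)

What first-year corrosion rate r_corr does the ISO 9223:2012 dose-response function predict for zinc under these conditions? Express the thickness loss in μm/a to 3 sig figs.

r_corr = 3.09 μm/a

zinc: f(T) = +0.038·(T−10) [T≤10 °C] = -0.1824
  Pd branch = 0.0129·Pd^0.44·e^(0.046·RH+f) = 1.146 μm/a
  Sd branch = 0.0175·Sd^0.57·e^(0.008·RH+0.085·T) = 1.941 μm/a
  sum: 1.146 + 1.941 → r_corr = 3.087 μm/a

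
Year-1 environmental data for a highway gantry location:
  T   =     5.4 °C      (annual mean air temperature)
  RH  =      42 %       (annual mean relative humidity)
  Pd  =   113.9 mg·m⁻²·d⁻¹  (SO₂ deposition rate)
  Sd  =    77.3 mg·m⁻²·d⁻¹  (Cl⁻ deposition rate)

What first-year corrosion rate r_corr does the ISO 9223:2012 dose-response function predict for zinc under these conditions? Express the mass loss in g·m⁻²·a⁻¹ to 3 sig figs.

r_corr = 7.59 g·m⁻²·a⁻¹

zinc: f(T) = +0.038·(T−10) [T≤10 °C] = -0.1748
  SO₂ term: 0.0129·113.9^0.44·exp(0.046·42-0.1748) = 0.6006
  Sd branch = 0.0175·Sd^0.57·e^(0.008·RH+0.085·T) = 0.4619 μm/a
  sum: 0.6006 + 0.4619 → r_corr = 1.063 μm/a
Convert to mass loss: 1.063 μm/a × 7.14 g/cm³ = 7.587 g·m⁻²·a⁻¹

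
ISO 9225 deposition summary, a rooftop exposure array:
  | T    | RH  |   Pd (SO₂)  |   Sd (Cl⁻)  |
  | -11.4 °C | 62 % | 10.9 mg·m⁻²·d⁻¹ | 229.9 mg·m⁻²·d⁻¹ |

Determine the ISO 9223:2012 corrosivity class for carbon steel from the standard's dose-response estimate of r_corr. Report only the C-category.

C2

carbon steel: temperature factor f = +0.150·(-21.4) = -3.2100
  sulphur-dioxide contribution → 0.8548 μm/a
  chloride contribution → 14.56 μm/a
  total first-year rate 15.42 μm/a
15.4 μm/a falls in (1.3, 25] for carbon steel → category C2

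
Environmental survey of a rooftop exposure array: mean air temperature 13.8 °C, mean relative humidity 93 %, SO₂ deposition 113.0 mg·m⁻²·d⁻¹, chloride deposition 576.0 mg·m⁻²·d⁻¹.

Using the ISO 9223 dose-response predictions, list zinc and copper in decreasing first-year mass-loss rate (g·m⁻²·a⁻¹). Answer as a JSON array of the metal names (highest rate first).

zinc: temperature factor f = -0.071·(3.8) = -0.2698
  sulphur-dioxide contribution → 5.684 μm/a
  chloride contribution → 4.457 μm/a
  total first-year rate 10.14 μm/a
  mass loss = 10.14 μm/a × 7.14 g/cm³ = 72.41 g·m⁻²·a⁻¹
copper: T>10 °C ⇒ hinge -0.080·(13.8−10) = -0.3040
  sulphur-dioxide contribution → 3.229 μm/a
  chloride contribution → 3.19 μm/a
  ⇒ r_corr(copper) = 6.418 μm/a
  mass loss = 6.418 μm/a × 8.96 g/cm³ = 57.51 g·m⁻²·a⁻¹
Ordering by g·m⁻²·a⁻¹: zinc (72.4) > copper (57.5)

["zinc", "copper"]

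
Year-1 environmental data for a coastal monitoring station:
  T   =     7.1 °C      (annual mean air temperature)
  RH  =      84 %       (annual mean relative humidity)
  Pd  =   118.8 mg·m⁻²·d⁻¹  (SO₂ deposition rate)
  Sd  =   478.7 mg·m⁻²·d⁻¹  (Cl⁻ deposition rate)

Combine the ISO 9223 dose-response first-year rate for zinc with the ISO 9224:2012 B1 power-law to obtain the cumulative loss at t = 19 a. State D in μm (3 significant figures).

D(19) = 72.5 μm

zinc: f(T) = +0.038·(T−10) [T≤10 °C] = -0.1102
  Pd branch = 0.0129·Pd^0.44·e^(0.046·RH+f) = 4.506 μm/a
  Sd branch = 0.0175·Sd^0.57·e^(0.008·RH+0.085·T) = 2.112 μm/a
  r_corr = 4.506 + 2.112 = 6.617 μm/a
Power-law: D(19) = r_corr · 19^0.813
  D(19) = 6.617 × 19^0.813 = 6.617 × 10.96 = 72.5 μm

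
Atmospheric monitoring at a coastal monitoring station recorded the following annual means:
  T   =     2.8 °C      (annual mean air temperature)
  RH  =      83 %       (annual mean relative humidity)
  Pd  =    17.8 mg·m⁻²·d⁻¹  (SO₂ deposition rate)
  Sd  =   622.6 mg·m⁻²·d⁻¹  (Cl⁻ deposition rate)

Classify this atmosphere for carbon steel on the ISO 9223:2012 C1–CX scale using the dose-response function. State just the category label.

C5

carbon steel: temperature factor f = +0.150·(-7.2) = -1.0800
  SO₂ term: 1.77·17.8^0.52·exp(0.02·83-1.0800) = 14.13
  Cl⁻ term: 0.102·622.6^0.62·exp(0.033·83+0.04·2.8) = 95.32
  sum: 14.13 + 95.32 → r_corr = 109.4 μm/a
Category bounds: 80…200 μm/a bracket r_corr ⇒ C5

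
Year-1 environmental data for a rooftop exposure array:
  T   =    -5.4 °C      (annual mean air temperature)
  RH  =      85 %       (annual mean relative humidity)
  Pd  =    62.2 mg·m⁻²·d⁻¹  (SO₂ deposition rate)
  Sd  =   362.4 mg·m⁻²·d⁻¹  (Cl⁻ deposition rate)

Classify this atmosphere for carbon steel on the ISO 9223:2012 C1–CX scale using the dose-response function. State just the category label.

C4

carbon steel: temperature factor f = +0.150·(-15.4) = -2.3100
  sulphur-dioxide contribution → 8.238 μm/a
  chloride contribution → 52.44 μm/a
  total first-year rate 60.68 μm/a
ISO 9223 Table 2 (carbon steel): 50 < 60.7 ≤ 80 μm/a ⇒ C4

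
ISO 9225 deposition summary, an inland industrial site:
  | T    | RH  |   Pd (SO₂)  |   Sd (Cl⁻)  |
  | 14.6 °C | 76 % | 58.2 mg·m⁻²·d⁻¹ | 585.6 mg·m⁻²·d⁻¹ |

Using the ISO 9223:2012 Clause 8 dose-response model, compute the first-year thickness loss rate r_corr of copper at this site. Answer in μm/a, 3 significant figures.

copper: temperature factor f = -0.080·(4.6) = -0.3680
  Pd branch = 0.0053·Pd^0.26·e^(0.059·RH+f) = 0.9348 μm/a
  Cl⁻ term: 0.01025·585.6^0.27·exp(0.036·76+0.049·14.6) = 1.807
  r_corr = 0.9348 + 1.807 = 2.742 μm/a

r_corr = 2.74 μm/a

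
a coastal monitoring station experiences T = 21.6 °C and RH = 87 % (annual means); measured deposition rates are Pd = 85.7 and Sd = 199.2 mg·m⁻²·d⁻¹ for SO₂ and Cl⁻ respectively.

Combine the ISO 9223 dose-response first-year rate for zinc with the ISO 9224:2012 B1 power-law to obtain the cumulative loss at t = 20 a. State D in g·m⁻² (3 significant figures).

zinc: f(T) = -0.071·(T−10) [T>10 °C] = -0.8236
  SO₂ term: 0.0129·85.7^0.44·exp(0.046·87-0.8236) = 2.195
  Sd branch = 0.0175·Sd^0.57·e^(0.008·RH+0.085·T) = 4.501 μm/a
  r_corr = 2.195 + 4.501 = 6.696 μm/a
ISO 9224: D(t) = r_corr · t^b with b = 0.813 (zinc, B1)
  D(20) = 6.696 × 20^0.813 = 6.696 × 11.42 = 76.48 μm
  Mass loss = 76.48 μm × 7.14 g/cm³ = 546 g·m⁻²

D(20) = 546 g·m⁻²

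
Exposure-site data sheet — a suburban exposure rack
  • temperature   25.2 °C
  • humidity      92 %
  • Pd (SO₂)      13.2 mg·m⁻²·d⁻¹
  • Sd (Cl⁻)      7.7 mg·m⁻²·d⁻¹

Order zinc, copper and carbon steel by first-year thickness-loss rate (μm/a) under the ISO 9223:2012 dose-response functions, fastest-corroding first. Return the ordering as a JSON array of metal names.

["carbon steel", "copper", "zinc"]

zinc: T>10 °C ⇒ hinge -0.071·(25.2−10) = -1.0792
  sulphur-dioxide contribution → 0.9395 μm/a
  chloride contribution → 0.9959 μm/a
  ⇒ r_corr(zinc) = 1.935 μm/a
copper: temperature factor f = -0.080·(15.2) = -1.2160
  sulphur-dioxide contribution → 0.6996 μm/a
  chloride contribution → 1.678 μm/a
  ⇒ r_corr(copper) = 2.377 μm/a
carbon steel: f(T) = -0.054·(T−10) [T>10 °C] = -0.8208
  sulphur-dioxide contribution → 18.76 μm/a
  chloride contribution → 20.63 μm/a
  total first-year rate 39.39 μm/a
Ordering by μm/a: carbon steel (39.4) > copper (2.38) > zinc (1.94)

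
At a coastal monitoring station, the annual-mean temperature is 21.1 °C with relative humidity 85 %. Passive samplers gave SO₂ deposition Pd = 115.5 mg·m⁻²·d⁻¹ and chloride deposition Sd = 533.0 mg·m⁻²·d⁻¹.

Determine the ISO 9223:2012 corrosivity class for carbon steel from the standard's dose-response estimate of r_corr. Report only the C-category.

carbon steel: T>10 °C ⇒ hinge -0.054·(21.1−10) = -0.5994
  Pd branch = 1.77·Pd^0.52·e^(0.02·RH+f) = 62.88 μm/a
  Cl⁻ term: 0.102·533.0^0.62·exp(0.033·85+0.04·21.1) = 192.3
  sum: 62.88 + 192.3 → r_corr = 255.1 μm/a
255 μm/a falls in (200, 700] for carbon steel → category CX

CX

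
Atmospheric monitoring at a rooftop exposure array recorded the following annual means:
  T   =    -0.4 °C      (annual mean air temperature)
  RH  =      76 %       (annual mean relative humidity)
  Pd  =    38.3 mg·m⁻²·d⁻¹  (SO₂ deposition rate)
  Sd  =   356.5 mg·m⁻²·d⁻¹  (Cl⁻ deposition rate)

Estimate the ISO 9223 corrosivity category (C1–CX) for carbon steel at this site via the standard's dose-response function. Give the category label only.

carbon steel: temperature factor f = +0.150·(-10.4) = -1.5600
  sulphur-dioxide contribution → 11.32 μm/a
  chloride contribution → 47.11 μm/a
  ⇒ r_corr(carbon steel) = 58.43 μm/a
58.4 μm/a falls in (50, 80] for carbon steel → category C4

C4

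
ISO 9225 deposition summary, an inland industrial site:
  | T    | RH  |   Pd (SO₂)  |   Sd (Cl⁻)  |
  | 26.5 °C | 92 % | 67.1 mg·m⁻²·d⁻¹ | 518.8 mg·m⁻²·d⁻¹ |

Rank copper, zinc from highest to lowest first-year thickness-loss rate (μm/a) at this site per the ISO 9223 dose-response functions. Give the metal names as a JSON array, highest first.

copper: T>10 °C ⇒ hinge -0.080·(26.5−10) = -1.3200
  SO₂ term: 0.0053·67.1^0.26·exp(0.059·92-1.3200) = 0.9623
  Cl⁻ term: 0.01025·518.8^0.27·exp(0.036·92+0.049·26.5) = 5.573
  sum: 0.9623 + 5.573 → r_corr = 6.535 μm/a
zinc: temperature factor f = -0.071·(16.5) = -1.1715
  SO₂ term: 0.0129·67.1^0.44·exp(0.046·92-1.1715) = 1.752
  Sd branch = 0.0175·Sd^0.57·e^(0.008·RH+0.085·T) = 12.26 μm/a
  r_corr = 1.752 + 12.26 = 14.01 μm/a
Ordering by μm/a: zinc (14) > copper (6.54)

["zinc", "copper"]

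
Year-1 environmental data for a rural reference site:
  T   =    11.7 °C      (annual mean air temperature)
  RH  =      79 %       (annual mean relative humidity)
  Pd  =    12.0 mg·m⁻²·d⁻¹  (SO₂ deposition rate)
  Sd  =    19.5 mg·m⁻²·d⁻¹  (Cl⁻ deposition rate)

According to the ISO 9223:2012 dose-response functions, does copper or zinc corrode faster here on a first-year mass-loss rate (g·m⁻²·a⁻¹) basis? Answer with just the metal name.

copper: f(T) = -0.080·(T−10) [T>10 °C] = -0.1360
  SO₂ term: 0.0053·12.0^0.26·exp(0.059·79-0.1360) = 0.9334
  Sd branch = 0.01025·Sd^0.27·e^(0.036·RH+0.049·T) = 0.6969 μm/a
  sum: 0.9334 + 0.6969 → r_corr = 1.63 μm/a
  mass loss = 1.63 μm/a × 8.96 g/cm³ = 14.61 g·m⁻²·a⁻¹
zinc: T>10 °C ⇒ hinge -0.071·(11.7−10) = -0.1207
  SO₂ term: 0.0129·12.0^0.44·exp(0.046·79-0.1207) = 1.292
  Sd branch = 0.0175·Sd^0.57·e^(0.008·RH+0.085·T) = 0.4839 μm/a
  r_corr = 1.292 + 0.4839 = 1.776 μm/a
  mass loss = 1.776 μm/a × 7.14 g/cm³ = 12.68 g·m⁻²·a⁻¹
Ordering by g·m⁻²·a⁻¹: copper (14.6) > zinc (12.7)

copper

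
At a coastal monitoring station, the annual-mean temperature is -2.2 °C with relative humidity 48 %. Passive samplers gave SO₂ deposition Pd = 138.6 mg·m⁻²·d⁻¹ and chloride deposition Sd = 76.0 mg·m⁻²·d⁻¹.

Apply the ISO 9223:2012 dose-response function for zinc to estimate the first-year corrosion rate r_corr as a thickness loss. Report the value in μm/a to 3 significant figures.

r_corr = 0.898 μm/a

zinc: T≤10 °C ⇒ hinge +0.038·(-2.2−10) = -0.4636
  SO₂ term: 0.0129·138.6^0.44·exp(0.046·48-0.4636) = 0.6465
  Cl⁻ term: 0.0175·76.0^0.57·exp(0.008·48+0.085·-2.2) = 0.2516
  sum: 0.6465 + 0.2516 → r_corr = 0.898 μm/a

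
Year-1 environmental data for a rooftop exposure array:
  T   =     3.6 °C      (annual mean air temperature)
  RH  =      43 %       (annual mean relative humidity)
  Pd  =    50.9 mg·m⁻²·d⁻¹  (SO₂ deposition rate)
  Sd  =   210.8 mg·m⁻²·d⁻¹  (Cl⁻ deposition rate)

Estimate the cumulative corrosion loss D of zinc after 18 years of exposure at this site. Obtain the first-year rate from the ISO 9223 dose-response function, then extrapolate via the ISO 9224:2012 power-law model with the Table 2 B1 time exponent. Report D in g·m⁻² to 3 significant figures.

D(18) = 83.8 g·m⁻²

zinc: T≤10 °C ⇒ hinge +0.038·(3.6−10) = -0.2432
  Pd branch = 0.0129·Pd^0.44·e^(0.046·RH+f) = 0.4121 μm/a
  Cl⁻ term: 0.0175·210.8^0.57·exp(0.008·43+0.085·3.6) = 0.7078
  sum: 0.4121 + 0.7078 → r_corr = 1.12 μm/a
Long-term exponent b (ISO 9224 Table 2, B1) = 0.813
  D(18) = 1.12 × 18^0.813 = 1.12 × 10.48 = 11.74 μm
  Mass loss = 11.74 μm × 7.14 g/cm³ = 83.83 g·m⁻²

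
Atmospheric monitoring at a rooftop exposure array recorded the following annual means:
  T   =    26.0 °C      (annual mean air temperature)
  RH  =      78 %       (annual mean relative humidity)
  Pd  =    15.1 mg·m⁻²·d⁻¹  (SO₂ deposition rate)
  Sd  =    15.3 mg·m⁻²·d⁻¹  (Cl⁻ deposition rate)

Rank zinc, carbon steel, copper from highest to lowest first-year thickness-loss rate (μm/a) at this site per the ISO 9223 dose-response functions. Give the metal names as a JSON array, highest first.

["carbon steel", "zinc", "copper"]

zinc: f(T) = -0.071·(T−10) [T>10 °C] = -1.1360
  Pd branch = 0.0129·Pd^0.44·e^(0.046·RH+f) = 0.4946 μm/a
  Cl⁻ term: 0.0175·15.3^0.57·exp(0.008·78+0.085·26.0) = 1.41
  sum: 0.4946 + 1.41 → r_corr = 1.904 μm/a
carbon steel: T>10 °C ⇒ hinge -0.054·(26.0−10) = -0.8640
  Pd branch = 1.77·Pd^0.52·e^(0.02·RH+f) = 14.56 μm/a
  Cl⁻ term: 0.102·15.3^0.62·exp(0.033·78+0.04·26.0) = 20.54
  r_corr = 14.56 + 20.54 = 35.11 μm/a
copper: temperature factor f = -0.080·(16.0) = -1.2800
  SO₂ term: 0.0053·15.1^0.26·exp(0.059·78-1.2800) = 0.2975
  Sd branch = 0.01025·Sd^0.27·e^(0.036·RH+0.049·T) = 1.269 μm/a
  r_corr = 0.2975 + 1.269 = 1.566 μm/a
Ordering by μm/a: carbon steel (35.1) > zinc (1.9) > copper (1.57)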